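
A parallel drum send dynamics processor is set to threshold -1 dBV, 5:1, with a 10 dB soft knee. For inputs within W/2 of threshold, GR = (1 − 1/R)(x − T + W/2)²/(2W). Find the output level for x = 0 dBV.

x − T + W/2 = 0 − (-1) + 5 = 6.
GR = (1 − 1/5) × 6² / 20 = 0.8 × 36 / 20 = 1.44 dB.
Output = 0 − 1.44 = -1.44 dBV.

-1.44 dBV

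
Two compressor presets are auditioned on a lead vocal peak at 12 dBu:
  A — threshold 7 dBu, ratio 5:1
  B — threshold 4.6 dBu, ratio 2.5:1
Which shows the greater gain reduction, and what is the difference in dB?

A: 5 dB over, compressed to 1 dB over, so 4 dB of GR.
B: 7.4 dB over, compressed to 2.96 dB over, so 4.44 dB of GR.
Difference: 0.44 dB in favour of B.

B, by 0.44 dB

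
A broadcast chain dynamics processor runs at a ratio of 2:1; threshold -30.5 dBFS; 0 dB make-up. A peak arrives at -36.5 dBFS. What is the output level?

-36.5 dBFS

-36.5 dBFS is 6 dB below the -30.5 dBFS threshold, so no gain reduction is applied.
Output = input = -36.5 dBFS.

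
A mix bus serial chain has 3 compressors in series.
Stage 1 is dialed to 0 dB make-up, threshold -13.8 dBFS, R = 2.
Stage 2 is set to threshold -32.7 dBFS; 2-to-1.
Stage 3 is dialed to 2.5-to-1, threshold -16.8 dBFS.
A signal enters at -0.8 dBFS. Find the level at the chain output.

Stage 1: overshoot 13 dB → 13/2 = 6.5 dB → -7.3 dBFS.
Stage 2: -7.3 dBFS is 25.4 dB over -32.7 dBFS; at 2:1 that becomes 12.7 dB over, giving -20 dBFS.
Stage 3: -20 dBFS ≤ -16.8 dBFS, so stage 3 doesn't engage; output -20 dBFS.

-20 dBFS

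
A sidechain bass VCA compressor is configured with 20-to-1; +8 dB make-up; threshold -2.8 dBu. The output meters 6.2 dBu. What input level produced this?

17.2 dBu

Before make-up, the level was 6.2 − 8 = -1.8 dBu.
Post-compression overshoot = -1.8 − (-2.8) = 1 dB.
Before 20:1 compression the overshoot was 1 × 20 = 20 dB, so input = -2.8 + 20 = 17.2 dBu.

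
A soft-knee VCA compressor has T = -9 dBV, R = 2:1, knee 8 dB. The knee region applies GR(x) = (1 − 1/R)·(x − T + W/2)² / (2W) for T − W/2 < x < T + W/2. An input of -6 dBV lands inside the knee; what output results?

x − T + W/2 = -6 − (-9) + 4 = 7.
GR = (1 − 1/2) × 7² / 16 = 0.5 × 49 / 16 = 1.53125 dB.
Output = -6 − 1.53125 = -7.53125 dBV.

-7.53125 dBV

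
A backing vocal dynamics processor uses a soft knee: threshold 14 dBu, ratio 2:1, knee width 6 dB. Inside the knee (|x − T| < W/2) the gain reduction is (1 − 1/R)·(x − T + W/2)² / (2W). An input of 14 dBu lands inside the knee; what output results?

x − T + W/2 = 14 − 14 + 3 = 3.
GR = (1 − 1/2) × 3² / 12 = 0.5 × 9 / 12 = 0.375 dB.
Output = 14 − 0.375 = 13.625 dBu.

13.625 dBu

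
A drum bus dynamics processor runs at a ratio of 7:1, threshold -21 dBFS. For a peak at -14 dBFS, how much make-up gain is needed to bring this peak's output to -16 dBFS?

Overshoot 7 dB → 7/7 = 1 dB after compression, so the compressed level is -21 + 1 = -20 dBFS.
Make-up = target − compressed = -16 − (-20) = 4 dB.

4 dB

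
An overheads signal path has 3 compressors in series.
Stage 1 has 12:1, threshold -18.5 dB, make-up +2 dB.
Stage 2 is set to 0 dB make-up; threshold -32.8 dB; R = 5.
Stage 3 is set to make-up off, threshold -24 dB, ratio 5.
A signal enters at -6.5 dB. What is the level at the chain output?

-29.34 dB

Stage 1: overshoot 12 dB → 12/12 = 1 dB → -17.5 dB; +2 dB make-up → -15.5 dB.
Stage 2: 17.3 dB above -32.8 dB, reduced 5:1 to 3.46 dB above → -29.34 dB.
Stage 3: -29.34 dB is at or below the -24 dB threshold — no compression; output -29.34 dB.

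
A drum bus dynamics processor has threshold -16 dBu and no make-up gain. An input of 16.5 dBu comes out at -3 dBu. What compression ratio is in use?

Input overshoot = 16.5 − (-16) = 32.5 dB; output overshoot = -3 − (-16) = 13 dB.
Ratio = 32.5 / 13 = 2.5.

2.5:1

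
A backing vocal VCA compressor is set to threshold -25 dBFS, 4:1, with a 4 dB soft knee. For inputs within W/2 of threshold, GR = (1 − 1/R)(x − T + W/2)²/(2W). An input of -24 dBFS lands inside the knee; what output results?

-24.84375 dBFS

x − T + W/2 = -24 − (-25) + 2 = 3.
GR = (1 − 1/4) × 3² / 8 = 0.75 × 9 / 8 = 0.84375 dB.
Output = -24 − 0.84375 = -24.84375 dBFS.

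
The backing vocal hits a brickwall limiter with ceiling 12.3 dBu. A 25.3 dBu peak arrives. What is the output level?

The limiter clamps the peak to its 12.3 dBu ceiling.

12.3 dBu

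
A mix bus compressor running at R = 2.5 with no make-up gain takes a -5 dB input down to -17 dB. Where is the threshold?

Gain reduction = -5 − (-17) = 12 dB; output overshoot = GR / (R − 1) = 12 / 1.5 = 8 dB.
Threshold = output − output overshoot = -17 − 8 = -25 dB.

-25 dB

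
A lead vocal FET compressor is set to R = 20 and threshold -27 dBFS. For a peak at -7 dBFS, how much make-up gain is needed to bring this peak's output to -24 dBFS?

2 dB

Without make-up, output = threshold + overshoot/20 = -27 + 1 = -26 dBFS.
Gap to target: 2 dB.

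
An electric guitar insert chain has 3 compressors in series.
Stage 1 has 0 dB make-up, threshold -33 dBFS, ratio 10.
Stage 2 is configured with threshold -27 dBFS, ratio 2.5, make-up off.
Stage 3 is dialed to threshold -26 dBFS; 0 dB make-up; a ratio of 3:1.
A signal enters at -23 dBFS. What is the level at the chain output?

Stage 1: 10 dB above -33 dBFS, reduced 10:1 to 1 dB above → -32 dBFS.
Stage 2: -32 dBFS ≤ -27 dBFS, so stage 2 doesn't engage; output -32 dBFS.
Stage 3: below threshold (-32 ≤ -26); passes unchanged; output -32 dBFS.

-32 dBFS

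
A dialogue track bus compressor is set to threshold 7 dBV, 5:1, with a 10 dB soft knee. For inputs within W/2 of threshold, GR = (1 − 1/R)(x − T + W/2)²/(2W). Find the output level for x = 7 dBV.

6 dBV

x − T + W/2 = 7 − 7 + 5 = 5.
GR = (1 − 1/5) × 5² / 20 = 0.8 × 25 / 20 = 1 dB.
Output = 7 − 1 = 6 dBV.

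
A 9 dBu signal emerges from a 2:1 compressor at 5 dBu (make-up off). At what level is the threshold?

Gain reduction = 9 − 5 = 4 dB; output overshoot = GR / (R − 1) = 4 / 1 = 4 dB.
Threshold = output − output overshoot = 5 − 4 = 1 dBu.

1 dBu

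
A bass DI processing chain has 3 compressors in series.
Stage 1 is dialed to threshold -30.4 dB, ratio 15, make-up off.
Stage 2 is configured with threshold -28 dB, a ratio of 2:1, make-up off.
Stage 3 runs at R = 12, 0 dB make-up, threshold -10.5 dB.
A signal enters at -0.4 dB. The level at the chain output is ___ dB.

-28.4 dB

Stage 1: overshoot 30 dB → 30/15 = 2 dB → -28.4 dB.
Stage 2: -28.4 dB ≤ -28 dB, so stage 2 doesn't engage; output -28.4 dB.
Stage 3: -28.4 dB is at or below the -10.5 dB threshold — no compression; output -28.4 dB.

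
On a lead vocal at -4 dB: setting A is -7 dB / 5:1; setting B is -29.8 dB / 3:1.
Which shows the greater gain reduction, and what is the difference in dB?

B, by 14.8 dB

A: GR = 3 − 3/5 = 2.4 dB.
B: GR = 25.8 − 25.8/3 = 17.2 dB.
Difference: 14.8 dB in favour of B.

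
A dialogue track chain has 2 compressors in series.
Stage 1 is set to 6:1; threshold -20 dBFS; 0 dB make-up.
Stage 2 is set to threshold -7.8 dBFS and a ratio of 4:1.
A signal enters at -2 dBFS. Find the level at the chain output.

Stage 1: 18 dB above -20 dBFS, reduced 6:1 to 3 dB above → -17 dBFS.
Stage 2: below threshold (-17 ≤ -7.8); passes unchanged; output -17 dBFS.

-17 dBFS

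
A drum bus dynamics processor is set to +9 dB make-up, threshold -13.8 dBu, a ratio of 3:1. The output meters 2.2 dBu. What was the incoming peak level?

7.2 dBu

Stripping the +9 dB make-up gives -6.8 dBu at the gain stage.
That's 7 dB above the -13.8 dBu threshold.
Before 3:1 compression the overshoot was 7 × 3 = 21 dB, so input = -13.8 + 21 = 7.2 dBu.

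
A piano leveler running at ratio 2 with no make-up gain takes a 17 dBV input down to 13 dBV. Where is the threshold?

Gain reduction = 17 − 13 = 4 dB; output overshoot = GR / (R − 1) = 4 / 1 = 4 dB.
Threshold = output − output overshoot = 13 − 4 = 9 dBV.

9 dBV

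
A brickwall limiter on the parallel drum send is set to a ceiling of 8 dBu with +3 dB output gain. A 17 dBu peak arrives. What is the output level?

11 dBu

A brickwall limiter is an ∞:1 compressor: any input above the ceiling is clamped to 8 dBu.
Output gain then adds 3 dB: 8 + 3 = 11 dBu.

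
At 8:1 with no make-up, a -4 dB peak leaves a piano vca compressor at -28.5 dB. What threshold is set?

-32 dB

Gain reduction = -4 − (-28.5) = 24.5 dB; output overshoot = GR / (R − 1) = 24.5 / 7 = 3.5 dB.
Threshold = output − output overshoot = -28.5 − 3.5 = -32 dB.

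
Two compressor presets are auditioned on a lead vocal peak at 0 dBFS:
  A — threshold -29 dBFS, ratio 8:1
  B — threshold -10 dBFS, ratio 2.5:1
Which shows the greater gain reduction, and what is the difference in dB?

A: GR = 29 − 29/8 = 25.375 dB.
B: GR = 10 − 10/2.5 = 6 dB.
Difference: 19.375 dB in favour of A.

A, by 19.375 dB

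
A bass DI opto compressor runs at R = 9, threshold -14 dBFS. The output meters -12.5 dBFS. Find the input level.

That's 1.5 dB above the -14 dBFS threshold.
Before 9:1 compression the overshoot was 1.5 × 9 = 13.5 dB, so input = -14 + 13.5 = -0.5 dBFS.

-0.5 dBFS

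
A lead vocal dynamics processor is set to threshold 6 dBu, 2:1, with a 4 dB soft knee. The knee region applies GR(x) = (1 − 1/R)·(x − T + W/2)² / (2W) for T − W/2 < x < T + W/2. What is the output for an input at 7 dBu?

x − T + W/2 = 7 − 6 + 2 = 3.
GR = (1 − 1/2) × 3² / 8 = 0.5 × 9 / 8 = 0.5625 dB.
Output = 7 − 0.5625 = 6.4375 dBu.

6.4375 dBu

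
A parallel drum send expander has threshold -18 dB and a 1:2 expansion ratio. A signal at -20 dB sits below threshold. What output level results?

-22 dB

The input is 2 dB below the -18 dB threshold.
A 1:2 expander multiplies undershoot by 2: 2 × 2 = 4 dB below threshold.
Output = -18 − 4 = -22 dB.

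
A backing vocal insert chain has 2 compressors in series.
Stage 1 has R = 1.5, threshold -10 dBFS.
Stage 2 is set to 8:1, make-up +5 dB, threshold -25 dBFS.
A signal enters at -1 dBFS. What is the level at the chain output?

-17.375 dBFS

Stage 1: overshoot 9 dB → 9/1.5 = 6 dB → -4 dBFS.
Stage 2: overshoot 21 dB → 21/8 = 2.625 dB → -22.375 dBFS; +5 dB make-up → -17.375 dBFS.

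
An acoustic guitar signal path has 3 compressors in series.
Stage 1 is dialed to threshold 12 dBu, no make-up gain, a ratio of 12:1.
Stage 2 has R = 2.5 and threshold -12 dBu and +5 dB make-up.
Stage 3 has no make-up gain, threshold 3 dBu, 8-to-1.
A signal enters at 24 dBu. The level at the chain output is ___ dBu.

3 dBu

Stage 1: overshoot 12 dB → 12/12 = 1 dB → 13 dBu.
Stage 2: overshoot 25 dB → 25/2.5 = 10 dB → -2 dBu; +5 dB make-up → 3 dBu.
Stage 3: 3 dBu ≤ 3 dBu, so stage 3 doesn't engage; output 3 dBu.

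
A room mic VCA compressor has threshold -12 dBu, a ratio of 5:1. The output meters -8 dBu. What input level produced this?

Post-compression overshoot = -8 − (-12) = 4 dB.
Undo the ratio: input overshoot = 4 × 5 = 20 dB, giving input = 8 dBu.

8 dBu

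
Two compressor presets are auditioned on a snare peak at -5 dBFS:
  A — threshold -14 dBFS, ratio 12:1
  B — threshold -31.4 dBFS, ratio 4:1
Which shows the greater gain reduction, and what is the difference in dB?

B, by 11.55 dB

A: 9 dB over, compressed to 0.75 dB over, so 8.25 dB of GR.
B: 26.4 dB over, compressed to 6.6 dB over, so 19.8 dB of GR.
Difference: 11.55 dB in favour of B.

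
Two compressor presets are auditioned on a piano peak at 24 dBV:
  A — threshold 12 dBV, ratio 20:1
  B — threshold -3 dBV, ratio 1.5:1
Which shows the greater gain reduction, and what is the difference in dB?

A, by 2.4 dB

A: overshoot 12 dB → output overshoot 0.6 dB → GR 11.4 dB.
B: overshoot 27 dB → output overshoot 18 dB → GR 9 dB.
A applies 2.4 dB more gain reduction.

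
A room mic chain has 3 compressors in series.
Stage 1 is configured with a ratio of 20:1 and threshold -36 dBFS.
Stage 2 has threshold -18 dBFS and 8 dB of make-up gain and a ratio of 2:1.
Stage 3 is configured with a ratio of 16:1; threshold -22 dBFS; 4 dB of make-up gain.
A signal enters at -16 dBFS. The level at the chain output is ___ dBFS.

-23 dBFS

Stage 1: overshoot 20 dB → 20/20 = 1 dB → -35 dBFS.
Stage 2: -35 dBFS ≤ -18 dBFS, so stage 2 doesn't engage; make-up brings it to -27 dBFS.
Stage 3: -27 dBFS is at or below the -22 dBFS threshold — no compression; make-up brings it to -23 dBFS.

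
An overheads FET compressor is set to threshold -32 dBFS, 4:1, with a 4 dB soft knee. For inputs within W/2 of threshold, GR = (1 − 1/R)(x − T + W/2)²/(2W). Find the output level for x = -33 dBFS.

x − T + W/2 = -33 − (-32) + 2 = 1.
GR = (1 − 1/4) × 1² / 8 = 0.75 × 1 / 8 = 0.09375 dB.
Output = -33 − 0.09375 = -33.09375 dBFS.

-33.09375 dBFS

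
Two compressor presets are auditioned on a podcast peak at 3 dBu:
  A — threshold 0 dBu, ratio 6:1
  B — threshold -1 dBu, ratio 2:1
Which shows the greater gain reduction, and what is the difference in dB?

A, by 0.5 dB

A: 3 dB over, compressed to 0.5 dB over, so 2.5 dB of GR.
B: 4 dB over, compressed to 2 dB over, so 2 dB of GR.
A reduces 0.5 dB more.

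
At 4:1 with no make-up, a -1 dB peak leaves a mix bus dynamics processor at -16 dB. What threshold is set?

-21 dB

Input is 20 dB above T (since output overshoot × R = input overshoot: (-16 − T)·4 = -1 − T gives T = -21 dB).
Check: -21 + (-1 − (-21))/4 = -21 + 5 = -16 dB. ✓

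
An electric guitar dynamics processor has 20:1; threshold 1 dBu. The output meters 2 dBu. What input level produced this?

That's 1 dB above the 1 dBu threshold.
Input overshoot = R × output overshoot = 20 dB → input = 1 + 20 = 21 dBu.

21 dBu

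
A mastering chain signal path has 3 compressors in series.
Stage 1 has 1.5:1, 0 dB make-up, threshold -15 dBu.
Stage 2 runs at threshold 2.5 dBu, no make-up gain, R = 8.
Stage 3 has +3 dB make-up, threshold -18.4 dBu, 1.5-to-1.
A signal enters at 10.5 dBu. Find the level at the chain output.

Stage 1: 25.5 dB above -15 dBu, reduced 1.5:1 to 17 dB above → 2 dBu.
Stage 2: 2 dBu ≤ 2.5 dBu, so stage 2 doesn't engage; output 2 dBu.
Stage 3: 2 dBu is 20.4 dB over -18.4 dBu; at 1.5:1 that becomes 13.6 dB over, giving -4.8 dBu; +3 dB make-up → -1.8 dBu.

-1.8 dBu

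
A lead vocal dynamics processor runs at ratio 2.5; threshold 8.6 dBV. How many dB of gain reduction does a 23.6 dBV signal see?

9 dB

The signal is 15 dB above threshold.
At 2.5:1, output sits 15/2.5 = 6 dB above threshold.
GR = overshoot in − overshoot out = 15 − 6 = 9 dB.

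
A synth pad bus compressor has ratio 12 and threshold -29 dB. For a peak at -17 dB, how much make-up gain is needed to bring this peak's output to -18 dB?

Overshoot 12 dB → 12/12 = 1 dB after compression, so the compressed level is -29 + 1 = -28 dB.
Make-up = target − compressed = -18 − (-28) = 10 dB.

10 dB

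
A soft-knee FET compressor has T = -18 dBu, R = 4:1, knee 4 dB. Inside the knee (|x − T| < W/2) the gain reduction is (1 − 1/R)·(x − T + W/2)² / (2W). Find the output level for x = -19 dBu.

x − T + W/2 = -19 − (-18) + 2 = 1.
GR = (1 − 1/4) × 1² / 8 = 0.75 × 1 / 8 = 0.09375 dB.
Output = -19 − 0.09375 = -19.09375 dBu.

-19.09375 dBu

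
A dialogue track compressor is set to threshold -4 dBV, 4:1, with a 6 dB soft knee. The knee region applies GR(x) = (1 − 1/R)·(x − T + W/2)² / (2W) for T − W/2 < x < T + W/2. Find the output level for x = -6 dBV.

-6.0625 dBV

x − T + W/2 = -6 − (-4) + 3 = 1.
GR = (1 − 1/4) × 1² / 12 = 0.75 × 1 / 12 = 0.0625 dB.
Output = -6 − 0.0625 = -6.0625 dBV.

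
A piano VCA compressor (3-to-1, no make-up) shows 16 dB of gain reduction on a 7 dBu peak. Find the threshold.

-17 dBu

Input is 24 dB above T (since output overshoot × R = input overshoot: (-9 − T)·3 = 7 − T gives T = -17 dBu).
Check: -17 + (7 − (-17))/3 = -17 + 8 = -9 dBu. ✓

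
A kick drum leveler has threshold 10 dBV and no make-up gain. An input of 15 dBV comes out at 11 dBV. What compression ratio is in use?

5:1

Input overshoot = 15 − 10 = 5 dB; output overshoot = 11 − 10 = 1 dB.
Ratio = 5 / 1 = 5.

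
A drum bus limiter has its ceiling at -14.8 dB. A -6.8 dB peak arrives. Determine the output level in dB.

At ∞:1, everything above -14.8 dB is held at the ceiling.

-14.8 dB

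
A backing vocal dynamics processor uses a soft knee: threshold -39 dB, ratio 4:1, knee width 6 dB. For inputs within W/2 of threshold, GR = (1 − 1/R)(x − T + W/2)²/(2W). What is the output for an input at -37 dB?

x − T + W/2 = -37 − (-39) + 3 = 5.
GR = (1 − 1/4) × 5² / 12 = 0.75 × 25 / 12 = 1.5625 dB.
Output = -37 − 1.5625 = -38.5625 dB.

-38.5625 dB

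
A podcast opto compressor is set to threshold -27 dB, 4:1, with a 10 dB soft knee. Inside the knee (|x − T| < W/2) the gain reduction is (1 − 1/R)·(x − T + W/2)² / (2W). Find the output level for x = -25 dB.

x − T + W/2 = -25 − (-27) + 5 = 7.
GR = (1 − 1/4) × 7² / 20 = 0.75 × 49 / 20 = 1.8375 dB.
Output = -25 − 1.8375 = -26.8375 dB.

-26.8375 dB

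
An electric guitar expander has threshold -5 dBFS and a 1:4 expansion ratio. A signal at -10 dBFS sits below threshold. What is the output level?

Undershoot = (-5) − (-10) = 5 dB.
At 1:4, that expands to 20 dB under threshold.
Output = -5 − 20 = -25 dBFS.

-25 dBFS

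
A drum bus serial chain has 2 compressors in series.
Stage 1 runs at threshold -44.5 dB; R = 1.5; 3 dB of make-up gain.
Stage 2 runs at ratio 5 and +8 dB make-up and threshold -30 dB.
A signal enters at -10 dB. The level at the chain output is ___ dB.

-19.7 dB

Stage 1: 34.5 dB above -44.5 dB, reduced 1.5:1 to 23 dB above → -21.5 dB; +3 dB make-up → -18.5 dB.
Stage 2: -18.5 dB is 11.5 dB over -30 dB; at 5:1 that becomes 2.3 dB over, giving -27.7 dB; +8 dB make-up → -19.7 dB.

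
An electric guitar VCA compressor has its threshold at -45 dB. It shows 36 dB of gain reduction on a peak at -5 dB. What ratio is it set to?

10:1

Input overshoot = -5 − (-45) = 40 dB.
Output overshoot = 40 − 36 = 4 dB.
Ratio = input overshoot / output overshoot = 40 / 4 = 10.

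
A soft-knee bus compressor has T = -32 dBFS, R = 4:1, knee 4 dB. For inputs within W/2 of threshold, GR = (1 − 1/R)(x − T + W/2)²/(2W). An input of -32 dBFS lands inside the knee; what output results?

x − T + W/2 = -32 − (-32) + 2 = 2.
GR = (1 − 1/4) × 2² / 8 = 0.75 × 4 / 8 = 0.375 dB.
Output = -32 − 0.375 = -32.375 dBFS.

-32.375 dBFS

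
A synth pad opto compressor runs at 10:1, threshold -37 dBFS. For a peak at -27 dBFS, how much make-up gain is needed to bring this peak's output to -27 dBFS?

9 dB

The peak compresses to -37 + 10/10 = -36 dBFS.
To reach -27 dBFS requires -27 − (-36) = 9 dB of make-up.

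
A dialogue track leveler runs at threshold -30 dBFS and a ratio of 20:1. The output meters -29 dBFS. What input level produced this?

The compressed level sits -29 − (-30) = 1 dB over threshold.
Undo the ratio: input overshoot = 1 × 20 = 20 dB, giving input = -10 dBFS.

-10 dBFS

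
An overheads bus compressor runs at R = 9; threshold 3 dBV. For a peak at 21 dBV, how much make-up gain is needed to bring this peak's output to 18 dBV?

13 dB

Without make-up, output = threshold + overshoot/9 = 3 + 2 = 5 dBV.
Gap to target: 13 dB.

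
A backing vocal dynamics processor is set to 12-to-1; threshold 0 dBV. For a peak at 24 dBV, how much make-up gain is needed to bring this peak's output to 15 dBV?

13 dB

The peak compresses to 0 + 24/12 = 2 dBV.
To reach 15 dBV requires 15 − 2 = 13 dB of make-up.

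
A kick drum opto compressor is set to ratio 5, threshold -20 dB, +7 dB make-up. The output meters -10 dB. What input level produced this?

-5 dB

Before make-up, the level was -10 − 7 = -17 dB.
Post-compression overshoot = -17 − (-20) = 3 dB.
Undo the ratio: input overshoot = 3 × 5 = 15 dB, giving input = -5 dB.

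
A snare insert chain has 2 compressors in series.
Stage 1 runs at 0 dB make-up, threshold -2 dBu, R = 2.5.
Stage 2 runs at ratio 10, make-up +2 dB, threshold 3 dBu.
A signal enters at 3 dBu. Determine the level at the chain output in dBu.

2 dBu

Stage 1: 3 dBu is 5 dB over -2 dBu; at 2.5:1 that becomes 2 dB over, giving 0 dBu.
Stage 2: 0 dBu ≤ 3 dBu, so stage 2 doesn't engage; make-up brings it to 2 dBu.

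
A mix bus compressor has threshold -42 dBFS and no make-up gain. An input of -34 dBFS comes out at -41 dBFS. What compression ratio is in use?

Input overshoot = -34 − (-42) = 8 dB; output overshoot = -41 − (-42) = 1 dB.
Ratio = 8 / 1 = 8.

8:1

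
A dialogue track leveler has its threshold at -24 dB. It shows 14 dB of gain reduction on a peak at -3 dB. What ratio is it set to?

3:1

Input overshoot = -3 − (-24) = 21 dB.
Output overshoot = 21 − 14 = 7 dB.
Ratio = input overshoot / output overshoot = 21 / 7 = 3.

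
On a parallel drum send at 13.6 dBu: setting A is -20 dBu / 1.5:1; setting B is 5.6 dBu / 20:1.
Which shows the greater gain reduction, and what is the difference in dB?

A, by 3.6 dB

A: overshoot 33.6 dB → output overshoot 22.4 dB → GR 11.2 dB.
B: overshoot 8 dB → output overshoot 0.4 dB → GR 7.6 dB.
Difference: 3.6 dB in favour of A.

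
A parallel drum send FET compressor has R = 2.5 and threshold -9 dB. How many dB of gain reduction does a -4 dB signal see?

3 dB

Overshoot = -4 − (-9) = 5 dB.
At 2.5:1, output sits 5/2.5 = 2 dB above threshold.
Gain reduction = 5 − 2 = 3 dB.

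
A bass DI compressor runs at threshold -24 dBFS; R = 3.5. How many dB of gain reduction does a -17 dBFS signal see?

Overshoot = -17 − (-24) = 7 dB.
A 3.5:1 ratio leaves 2 dB of that excess.
So the signal is attenuated by 7 − 2 = 5 dB.

5 dB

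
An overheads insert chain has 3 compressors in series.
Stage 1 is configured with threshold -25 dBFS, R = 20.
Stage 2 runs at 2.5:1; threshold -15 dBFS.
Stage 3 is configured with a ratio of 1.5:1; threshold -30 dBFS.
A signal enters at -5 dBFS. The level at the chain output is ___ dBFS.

-26 dBFS

Stage 1: overshoot 20 dB → 20/20 = 1 dB → -24 dBFS.
Stage 2: -24 dBFS is at or below the -15 dBFS threshold — no compression; output -24 dBFS.
Stage 3: 6 dB above -30 dBFS, reduced 1.5:1 to 4 dB above → -26 dBFS.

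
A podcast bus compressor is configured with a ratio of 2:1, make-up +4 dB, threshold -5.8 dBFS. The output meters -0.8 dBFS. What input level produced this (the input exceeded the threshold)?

Before make-up, the level was -0.8 − 4 = -4.8 dBFS.
Post-compression overshoot = -4.8 − (-5.8) = 1 dB.
Input overshoot = R × output overshoot = 2 dB → input = -5.8 + 2 = -3.8 dBFS.

-3.8 dBFS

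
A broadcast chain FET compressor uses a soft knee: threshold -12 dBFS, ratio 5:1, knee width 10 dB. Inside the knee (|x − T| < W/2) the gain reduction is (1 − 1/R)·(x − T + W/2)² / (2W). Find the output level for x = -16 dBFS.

x − T + W/2 = -16 − (-12) + 5 = 1.
GR = (1 − 1/5) × 1² / 20 = 0.8 × 1 / 20 = 0.04 dB.
Output = -16 − 0.04 = -16.04 dBFS.

-16.04 dBFS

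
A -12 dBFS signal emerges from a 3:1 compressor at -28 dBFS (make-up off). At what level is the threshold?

Input is 24 dB above T (since output overshoot × R = input overshoot: (-28 − T)·3 = -12 − T gives T = -36 dBFS).
Check: -36 + (-12 − (-36))/3 = -36 + 8 = -28 dBFS. ✓

-36 dBFS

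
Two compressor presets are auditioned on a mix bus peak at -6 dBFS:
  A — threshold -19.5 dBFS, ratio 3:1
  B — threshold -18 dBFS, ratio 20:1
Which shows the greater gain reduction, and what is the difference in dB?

A: 13.5 dB over, compressed to 4.5 dB over, so 9 dB of GR.
B: 12 dB over, compressed to 0.6 dB over, so 11.4 dB of GR.
B reduces 2.4 dB more.

B, by 2.4 dB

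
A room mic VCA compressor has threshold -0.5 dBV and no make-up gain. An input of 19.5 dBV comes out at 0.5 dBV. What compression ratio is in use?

Input overshoot = 19.5 − (-0.5) = 20 dB; output overshoot = 0.5 − (-0.5) = 1 dB.
Ratio = 20 / 1 = 20.

20:1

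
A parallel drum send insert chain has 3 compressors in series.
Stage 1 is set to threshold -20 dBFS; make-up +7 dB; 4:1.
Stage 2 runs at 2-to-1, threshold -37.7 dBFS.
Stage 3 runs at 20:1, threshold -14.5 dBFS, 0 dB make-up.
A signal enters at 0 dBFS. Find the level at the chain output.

Stage 1: 0 dBFS is 20 dB over -20 dBFS; at 4:1 that becomes 5 dB over, giving -15 dBFS; +7 dB make-up → -8 dBFS.
Stage 2: 29.7 dB above -37.7 dBFS, reduced 2:1 to 14.85 dB above → -22.85 dBFS.
Stage 3: -22.85 dBFS is at or below the -14.5 dBFS threshold — no compression; output -22.85 dBFS.

-22.85 dBFS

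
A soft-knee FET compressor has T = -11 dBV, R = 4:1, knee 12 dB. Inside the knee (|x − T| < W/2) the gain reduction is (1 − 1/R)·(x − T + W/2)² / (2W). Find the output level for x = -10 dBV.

x − T + W/2 = -10 − (-11) + 6 = 7.
GR = (1 − 1/4) × 7² / 24 = 0.75 × 49 / 24 = 1.53125 dB.
Output = -10 − 1.53125 = -11.53125 dBV.

-11.53125 dBV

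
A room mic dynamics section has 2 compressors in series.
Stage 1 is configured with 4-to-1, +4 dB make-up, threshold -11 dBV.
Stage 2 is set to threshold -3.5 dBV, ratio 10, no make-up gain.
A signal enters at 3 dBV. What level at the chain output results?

Stage 1: 3 dBV is 14 dB over -11 dBV; at 4:1 that becomes 3.5 dB over, giving -7.5 dBV; +4 dB make-up → -3.5 dBV.
Stage 2: -3.5 dBV ≤ -3.5 dBV, so stage 2 doesn't engage; output -3.5 dBV.

-3.5 dBV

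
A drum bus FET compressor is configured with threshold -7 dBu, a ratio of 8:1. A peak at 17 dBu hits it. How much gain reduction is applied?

17 dBu exceeds the threshold by 24 dB.
A 8:1 ratio leaves 3 dB of that excess.
Gain reduction = 24 − 3 = 21 dB.

21 dB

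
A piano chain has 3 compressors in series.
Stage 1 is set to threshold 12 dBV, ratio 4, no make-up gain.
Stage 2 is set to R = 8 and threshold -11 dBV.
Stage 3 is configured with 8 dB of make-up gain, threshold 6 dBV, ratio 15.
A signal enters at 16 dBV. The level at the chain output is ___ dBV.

0 dBV

Stage 1: 4 dB above 12 dBV, reduced 4:1 to 1 dB above → 13 dBV.
Stage 2: overshoot 24 dB → 24/8 = 3 dB → -8 dBV.
Stage 3: -8 dBV ≤ 6 dBV, so stage 3 doesn't engage; make-up brings it to 0 dBV.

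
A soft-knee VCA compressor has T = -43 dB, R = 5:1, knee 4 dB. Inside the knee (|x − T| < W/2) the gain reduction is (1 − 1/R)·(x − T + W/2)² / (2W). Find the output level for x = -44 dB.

-44.1 dB

x − T + W/2 = -44 − (-43) + 2 = 1.
GR = (1 − 1/5) × 1² / 8 = 0.8 × 1 / 8 = 0.1 dB.
Output = -44 − 0.1 = -44.1 dB.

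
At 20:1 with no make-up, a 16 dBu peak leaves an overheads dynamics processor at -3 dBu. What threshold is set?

-4 dBu

Gain reduction = 16 − (-3) = 19 dB; output overshoot = GR / (R − 1) = 19 / 19 = 1 dB.
Threshold = output − output overshoot = -3 − 1 = -4 dBu.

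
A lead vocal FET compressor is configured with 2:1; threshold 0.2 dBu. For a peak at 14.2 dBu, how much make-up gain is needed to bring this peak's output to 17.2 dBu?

10 dB

The peak compresses to 0.2 + 14/2 = 7.2 dBu.
To reach 17.2 dBu requires 17.2 − 7.2 = 10 dB of make-up.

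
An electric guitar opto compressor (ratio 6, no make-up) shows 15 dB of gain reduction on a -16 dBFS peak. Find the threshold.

Input is 18 dB above T (since output overshoot × R = input overshoot: (-31 − T)·6 = -16 − T gives T = -34 dBFS).
Check: -34 + (-16 − (-34))/6 = -34 + 3 = -31 dBFS. ✓

-34 dBFS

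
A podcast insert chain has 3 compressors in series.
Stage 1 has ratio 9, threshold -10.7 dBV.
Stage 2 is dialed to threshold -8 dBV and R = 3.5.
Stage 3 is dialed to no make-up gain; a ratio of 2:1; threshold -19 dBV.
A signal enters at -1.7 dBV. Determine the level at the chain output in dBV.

Stage 1: 9 dB above -10.7 dBV, reduced 9:1 to 1 dB above → -9.7 dBV.
Stage 2: -9.7 dBV is at or below the -8 dBV threshold — no compression; output -9.7 dBV.
Stage 3: 9.3 dB above -19 dBV, reduced 2:1 to 4.65 dB above → -14.35 dBV.

-14.35 dBV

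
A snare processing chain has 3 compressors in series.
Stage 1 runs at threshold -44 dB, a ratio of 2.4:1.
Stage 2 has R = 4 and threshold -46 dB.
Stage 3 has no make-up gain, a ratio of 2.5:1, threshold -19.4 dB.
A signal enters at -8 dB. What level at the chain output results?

Stage 1: -8 dB is 36 dB over -44 dB; at 2.4:1 that becomes 15 dB over, giving -29 dB.
Stage 2: -29 dB is 17 dB over -46 dB; at 4:1 that becomes 4.25 dB over, giving -41.75 dB.
Stage 3: -41.75 dB ≤ -19.4 dB, so stage 3 doesn't engage; output -41.75 dB.

-41.75 dB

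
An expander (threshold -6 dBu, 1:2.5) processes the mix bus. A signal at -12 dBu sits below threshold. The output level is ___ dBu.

-21 dBu

The input is 6 dB below the -6 dBu threshold.
A 1:2.5 expander multiplies undershoot by 2.5: 6 × 2.5 = 15 dB below threshold.
Output = -6 − 15 = -21 dBu.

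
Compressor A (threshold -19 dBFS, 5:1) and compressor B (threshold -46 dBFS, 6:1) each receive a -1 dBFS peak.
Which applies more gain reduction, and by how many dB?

B, by 23.1 dB

A: GR = 18 − 18/5 = 14.4 dB.
B: GR = 45 − 45/6 = 37.5 dB.
B applies 23.1 dB more gain reduction.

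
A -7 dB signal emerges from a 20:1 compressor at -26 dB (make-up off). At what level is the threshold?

Let T be the threshold. Output overshoot = (input overshoot)/R, so -26 − T = (-7 − T)/20.
20·(-26 − T) = -7 − T → 19·T = -520 − (-7) = -513.
T = -513/19 = -27 dB.

-27 dB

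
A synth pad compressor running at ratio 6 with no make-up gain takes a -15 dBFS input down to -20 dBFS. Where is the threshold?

-21 dBFS

Let T be the threshold. Output overshoot = (input overshoot)/R, so -20 − T = (-15 − T)/6.
6·(-20 − T) = -15 − T → 5·T = -120 − (-15) = -105.
T = -105/5 = -21 dBFS.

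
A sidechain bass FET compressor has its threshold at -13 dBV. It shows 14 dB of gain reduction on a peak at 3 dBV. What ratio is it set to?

8:1

Input overshoot = 3 − (-13) = 16 dB.
Output overshoot = 16 − 14 = 2 dB.
Ratio = input overshoot / output overshoot = 16 / 2 = 8.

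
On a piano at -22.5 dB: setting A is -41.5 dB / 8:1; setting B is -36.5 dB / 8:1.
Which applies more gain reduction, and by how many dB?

A, by 4.375 dB

A: overshoot 19 dB → output overshoot 2.375 dB → GR 16.625 dB.
B: overshoot 14 dB → output overshoot 1.75 dB → GR 12.25 dB.
Difference: 4.375 dB in favour of A.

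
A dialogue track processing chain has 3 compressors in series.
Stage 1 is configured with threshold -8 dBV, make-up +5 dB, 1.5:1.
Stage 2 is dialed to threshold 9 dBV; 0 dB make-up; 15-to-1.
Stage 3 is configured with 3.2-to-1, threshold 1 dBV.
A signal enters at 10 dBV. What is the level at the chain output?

Stage 1: 18 dB above -8 dBV, reduced 1.5:1 to 12 dB above → 4 dBV; +5 dB make-up → 9 dBV.
Stage 2: 9 dBV is at or below the 9 dBV threshold — no compression; output 9 dBV.
Stage 3: 8 dB above 1 dBV, reduced 3.2:1 to 2.5 dB above → 3.5 dBV.

3.5 dBV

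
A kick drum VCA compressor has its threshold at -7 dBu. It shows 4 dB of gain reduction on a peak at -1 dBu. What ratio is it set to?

3:1

Input overshoot = -1 − (-7) = 6 dB.
Output overshoot = 6 − 4 = 2 dB.
Ratio = input overshoot / output overshoot = 6 / 2 = 3.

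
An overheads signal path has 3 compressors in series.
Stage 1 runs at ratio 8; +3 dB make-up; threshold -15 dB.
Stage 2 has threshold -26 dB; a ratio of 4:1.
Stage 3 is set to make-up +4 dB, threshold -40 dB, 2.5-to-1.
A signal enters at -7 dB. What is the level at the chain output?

Stage 1: overshoot 8 dB → 8/8 = 1 dB → -14 dB; +3 dB make-up → -11 dB.
Stage 2: -11 dB is 15 dB over -26 dB; at 4:1 that becomes 3.75 dB over, giving -22.25 dB.
Stage 3: -22.25 dB is 17.75 dB over -40 dB; at 2.5:1 that becomes 7.1 dB over, giving -32.9 dB; +4 dB make-up → -28.9 dB.

-28.9 dB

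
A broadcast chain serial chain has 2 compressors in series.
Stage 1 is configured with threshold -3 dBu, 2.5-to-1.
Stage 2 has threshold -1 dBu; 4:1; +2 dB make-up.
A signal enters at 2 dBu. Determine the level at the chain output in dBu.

Stage 1: 2 dBu is 5 dB over -3 dBu; at 2.5:1 that becomes 2 dB over, giving -1 dBu.
Stage 2: -1 dBu ≤ -1 dBu, so stage 2 doesn't engage; make-up brings it to 1 dBu.

1 dBu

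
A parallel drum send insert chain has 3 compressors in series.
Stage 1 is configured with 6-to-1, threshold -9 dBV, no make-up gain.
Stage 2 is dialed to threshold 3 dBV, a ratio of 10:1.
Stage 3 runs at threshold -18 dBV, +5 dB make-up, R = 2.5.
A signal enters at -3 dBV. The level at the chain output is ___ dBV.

Stage 1: overshoot 6 dB → 6/6 = 1 dB → -8 dBV.
Stage 2: -8 dBV is at or below the 3 dBV threshold — no compression; output -8 dBV.
Stage 3: -8 dBV is 10 dB over -18 dBV; at 2.5:1 that becomes 4 dB over, giving -14 dBV; +5 dB make-up → -9 dBV.

-9 dBV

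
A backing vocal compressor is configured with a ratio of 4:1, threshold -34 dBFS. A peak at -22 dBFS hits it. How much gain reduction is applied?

9 dB

-22 dBFS exceeds the threshold by 12 dB.
A 4:1 ratio leaves 3 dB of that excess.
Gain reduction = 12 − 3 = 9 dB.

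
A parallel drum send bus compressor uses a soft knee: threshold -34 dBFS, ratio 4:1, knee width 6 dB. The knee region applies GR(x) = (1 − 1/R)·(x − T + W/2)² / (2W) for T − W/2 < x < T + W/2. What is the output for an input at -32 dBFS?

x − T + W/2 = -32 − (-34) + 3 = 5.
GR = (1 − 1/4) × 5² / 12 = 0.75 × 25 / 12 = 1.5625 dB.
Output = -32 − 1.5625 = -33.5625 dBFS.

-33.5625 dBFS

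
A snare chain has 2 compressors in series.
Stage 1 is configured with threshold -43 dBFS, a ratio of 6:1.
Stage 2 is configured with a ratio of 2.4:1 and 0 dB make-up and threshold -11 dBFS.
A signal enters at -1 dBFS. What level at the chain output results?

Stage 1: -1 dBFS is 42 dB over -43 dBFS; at 6:1 that becomes 7 dB over, giving -36 dBFS.
Stage 2: -36 dBFS ≤ -11 dBFS, so stage 2 doesn't engage; output -36 dBFS.

-36 dBFS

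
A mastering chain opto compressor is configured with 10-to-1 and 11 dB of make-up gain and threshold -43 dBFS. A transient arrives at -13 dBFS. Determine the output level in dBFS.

-29 dBFS

Overshoot: -13 − (-43) = 30 dB.
At 10:1 the overshoot is divided by 10, leaving 3 dB above threshold.
So the level is -43 + 3 = -40 dBFS; make-up adds 11 dB, giving -29 dBFS.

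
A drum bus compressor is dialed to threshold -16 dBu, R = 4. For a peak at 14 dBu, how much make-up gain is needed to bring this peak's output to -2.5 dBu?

The peak compresses to -16 + 30/4 = -8.5 dBu.
To reach -2.5 dBu requires -2.5 − (-8.5) = 6 dB of make-up.

6 dB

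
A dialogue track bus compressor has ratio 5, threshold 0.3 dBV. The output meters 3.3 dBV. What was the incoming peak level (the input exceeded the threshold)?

15.3 dBV

That's 3 dB above the 0.3 dBV threshold.
Before 5:1 compression the overshoot was 3 × 5 = 15 dB, so input = 0.3 + 15 = 15.3 dBV.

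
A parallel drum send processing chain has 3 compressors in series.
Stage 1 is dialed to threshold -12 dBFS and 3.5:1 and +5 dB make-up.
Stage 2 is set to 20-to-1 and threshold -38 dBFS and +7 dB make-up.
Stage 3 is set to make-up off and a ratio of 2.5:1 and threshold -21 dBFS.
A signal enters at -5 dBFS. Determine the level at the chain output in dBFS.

Stage 1: overshoot 7 dB → 7/3.5 = 2 dB → -10 dBFS; +5 dB make-up → -5 dBFS.
Stage 2: -5 dBFS is 33 dB over -38 dBFS; at 20:1 that becomes 1.65 dB over, giving -36.35 dBFS; +7 dB make-up → -29.35 dBFS.
Stage 3: -29.35 dBFS is at or below the -21 dBFS threshold — no compression; output -29.35 dBFS.

-29.35 dBFS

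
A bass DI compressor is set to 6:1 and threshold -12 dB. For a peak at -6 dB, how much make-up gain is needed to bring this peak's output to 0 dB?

Overshoot 6 dB → 6/6 = 1 dB after compression, so the compressed level is -12 + 1 = -11 dB.
Make-up = target − compressed = 0 − (-11) = 11 dB.

11 dB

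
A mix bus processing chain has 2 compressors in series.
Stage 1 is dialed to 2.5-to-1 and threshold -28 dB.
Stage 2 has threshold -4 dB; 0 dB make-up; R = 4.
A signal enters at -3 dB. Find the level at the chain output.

Stage 1: overshoot 25 dB → 25/2.5 = 10 dB → -18 dB.
Stage 2: below threshold (-18 ≤ -4); passes unchanged; output -18 dB.

-18 dB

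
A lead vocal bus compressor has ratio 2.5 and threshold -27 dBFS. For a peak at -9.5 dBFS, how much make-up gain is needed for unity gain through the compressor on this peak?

10.5 dB

The peak compresses to -27 + 17.5/2.5 = -20 dBFS.
To reach -9.5 dBFS requires -9.5 − (-20) = 10.5 dB of make-up.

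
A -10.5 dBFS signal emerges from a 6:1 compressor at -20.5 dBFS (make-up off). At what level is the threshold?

Input is 12 dB above T (since output overshoot × R = input overshoot: (-20.5 − T)·6 = -10.5 − T gives T = -22.5 dBFS).
Check: -22.5 + (-10.5 − (-22.5))/6 = -22.5 + 2 = -20.5 dBFS. ✓

-22.5 dBFS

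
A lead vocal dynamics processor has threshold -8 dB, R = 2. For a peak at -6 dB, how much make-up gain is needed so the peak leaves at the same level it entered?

1 dB

The peak compresses to -8 + 2/2 = -7 dB.
To reach -6 dB requires -6 − (-7) = 1 dB of make-up.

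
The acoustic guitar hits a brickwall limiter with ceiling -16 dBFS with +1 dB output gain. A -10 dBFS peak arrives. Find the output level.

-15 dBFS

A brickwall limiter is an ∞:1 compressor: any input above the ceiling is clamped to -16 dBFS.
Output gain then adds 1 dB: -16 + 1 = -15 dBFS.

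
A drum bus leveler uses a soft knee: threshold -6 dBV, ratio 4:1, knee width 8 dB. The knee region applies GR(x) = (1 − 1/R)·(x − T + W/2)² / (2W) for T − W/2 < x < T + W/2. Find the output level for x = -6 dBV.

x − T + W/2 = -6 − (-6) + 4 = 4.
GR = (1 − 1/4) × 4² / 16 = 0.75 × 16 / 16 = 0.75 dB.
Output = -6 − 0.75 = -6.75 dBV.

-6.75 dBV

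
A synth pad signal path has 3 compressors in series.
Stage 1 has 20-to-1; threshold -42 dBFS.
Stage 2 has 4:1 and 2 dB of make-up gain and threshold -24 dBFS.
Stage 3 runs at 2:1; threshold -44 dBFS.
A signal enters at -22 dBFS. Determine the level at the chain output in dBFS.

-41.5 dBFS

Stage 1: 20 dB above -42 dBFS, reduced 20:1 to 1 dB above → -41 dBFS.
Stage 2: -41 dBFS is at or below the -24 dBFS threshold — no compression; make-up brings it to -39 dBFS.
Stage 3: overshoot 5 dB → 5/2 = 2.5 dB → -41.5 dBFS.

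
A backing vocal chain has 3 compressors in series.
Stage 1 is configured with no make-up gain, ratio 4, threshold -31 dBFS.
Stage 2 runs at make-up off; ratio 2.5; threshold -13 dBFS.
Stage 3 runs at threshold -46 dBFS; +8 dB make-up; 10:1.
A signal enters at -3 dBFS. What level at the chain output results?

Stage 1: -3 dBFS is 28 dB over -31 dBFS; at 4:1 that becomes 7 dB over, giving -24 dBFS.
Stage 2: -24 dBFS ≤ -13 dBFS, so stage 2 doesn't engage; output -24 dBFS.
Stage 3: overshoot 22 dB → 22/10 = 2.2 dB → -43.8 dBFS; +8 dB make-up → -35.8 dBFS.

-35.8 dBFS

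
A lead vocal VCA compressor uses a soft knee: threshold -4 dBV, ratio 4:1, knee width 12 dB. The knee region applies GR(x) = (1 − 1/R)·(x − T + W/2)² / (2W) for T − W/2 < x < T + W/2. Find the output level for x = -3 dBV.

x − T + W/2 = -3 − (-4) + 6 = 7.
GR = (1 − 1/4) × 7² / 24 = 0.75 × 49 / 24 = 1.53125 dB.
Output = -3 − 1.53125 = -4.53125 dBV.

-4.53125 dBV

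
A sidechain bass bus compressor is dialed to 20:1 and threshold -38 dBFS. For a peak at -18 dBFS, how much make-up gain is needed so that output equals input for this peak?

Overshoot 20 dB → 20/20 = 1 dB after compression, so the compressed level is -38 + 1 = -37 dBFS.
Make-up = target − compressed = -18 − (-37) = 19 dB.

19 dB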